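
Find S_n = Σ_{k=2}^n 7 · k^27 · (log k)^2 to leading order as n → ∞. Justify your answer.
S_n ~ n^28 · (log n)^2 / 4

By integral comparison, S_n = ∫_1^n 7 · x^27 · (log x)^2 dx + O(n^27 · (log n)^2). For the integral, the leading term of ∫_1^n x^27 (log x)^2 dx is n^28/28 · (log n)^2 (by repeated integration by parts; each step lowers the log-exponent and produces a relatively O(1/log n) correction). Hence S_n ~ n^28 · (log n)^2 / 4.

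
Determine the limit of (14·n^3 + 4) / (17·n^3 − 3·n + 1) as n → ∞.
lim = 14/17

For large n the leading n^3 terms dominate both numerator and denominator. Dividing top and bottom by n^3, every other term tends to 0, leaving 14/17.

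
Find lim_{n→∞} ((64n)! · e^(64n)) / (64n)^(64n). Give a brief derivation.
lim = ∞

Stirling: (64n)! ~ sqrt(2π·64n) · (64n/e)^(64n). Hence
  (64n)! · e^(64n) / (64n)^(64n) ~ sqrt(2π·64n) = sqrt(2π·64) · sqrt(n) → ∞.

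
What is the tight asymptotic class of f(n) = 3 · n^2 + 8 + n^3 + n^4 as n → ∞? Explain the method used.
f(n) ∈ Θ(n^4)

Compare the terms by growth order. For large n, n^a · (log n)^b dominates n^a' · (log n)^b' iff a > a', or (a = a' and b > b'). Ranking the 4 terms shows the dominant one is n^4. Hence f(n) ∈ Θ(n^4).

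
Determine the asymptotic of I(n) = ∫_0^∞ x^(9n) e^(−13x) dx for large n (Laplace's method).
I(n) ~ (sqrt(2π·9n) / 13) · (9n/(13e))^(9n)

Write the integrand as exp(9n ln x − 13x) and set f(x) = 9n ln x − 13x. Then f'(x) = 9n/x − 13 = 0 at x* = 9n/13, and f''(x*) = −9n/x*^2 = −13^2/(9n). Laplace's method (interior maximum) gives
  I(n) ~ e^(f(x*)) · sqrt(2π / |f''(x*)|)
        = exp(9n ln(9n/13) − 9n) · sqrt(2π · 9n / 13^2)
        = (9n/13)^(9n) e^(−9n) · sqrt(2π·9n) / 13
        = (sqrt(2π·9n) / 13) · (9n/(13e))^(9n).
This matches Γ(9n+1)/13^(9n+1) with Stirling applied to Γ.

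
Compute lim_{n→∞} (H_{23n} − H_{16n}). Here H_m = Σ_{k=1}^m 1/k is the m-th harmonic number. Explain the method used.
lim = ln(23/16)

Euler-Maclaurin gives H_m = ln m + γ + 1/(2m) + O(1/m^2). The γ and O(1/m) terms cancel in the difference:
  H_{23n} − H_{16n} = ln(23n) − ln(16n) + O(1/n) = ln(23/16) + O(1/n).
Hence the limit is ln(23/16).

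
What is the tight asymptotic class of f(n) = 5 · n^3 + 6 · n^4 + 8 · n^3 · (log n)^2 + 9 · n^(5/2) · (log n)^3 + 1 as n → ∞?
f(n) ∈ Θ(n^4)

Compare the terms by growth order. For large n, n^a · (log n)^b dominates n^a' · (log n)^b' iff a > a', or (a = a' and b > b'). Ranking the 5 terms shows the dominant one is 6 · n^4. Hence f(n) ∈ Θ(n^4).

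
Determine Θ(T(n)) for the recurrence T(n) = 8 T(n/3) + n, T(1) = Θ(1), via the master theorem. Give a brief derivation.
T(n) = Θ(n^(log_3 8))

Master theorem: compare f(n) = n to n^(log_3 8) where log_3 8 ≈ 1.893. Since 1 < log_3 8, we have f(n) = O(n^(log_3 8 − ε)) for some ε > 0 — Case 1. Hence T(n) = Θ(n^(log_3 8)).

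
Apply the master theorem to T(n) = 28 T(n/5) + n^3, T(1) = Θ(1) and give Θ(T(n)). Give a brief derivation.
T(n) = Θ(n^3)

log_5 28 ≈ 2.070. f(n) = n^3 dominates n^(log_5 28) since 3 > 2.070, and the regularity condition a·f(n/b) = 28·(n/5)^3 = (28/125)·n^3 ≤ c·f(n) holds with c = 28/125 ≈ 0.224 < 1. So this is Case 3: T(n) = Θ(f(n)) = Θ(n^3).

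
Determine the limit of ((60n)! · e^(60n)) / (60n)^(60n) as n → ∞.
lim = ∞

Stirling: (60n)! ~ sqrt(2π·60n) · (60n/e)^(60n). Hence
  (60n)! · e^(60n) / (60n)^(60n) ~ sqrt(2π·60n) = sqrt(2π·60) · sqrt(n) → ∞.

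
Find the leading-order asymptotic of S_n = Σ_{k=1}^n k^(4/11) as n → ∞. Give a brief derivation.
S_n ~ (11/15) · n^(15/11)

Integral comparison: Σ_{k=1}^n k^(4/11) = ∫_0^n x^(4/11) dx + O(n^(4/11)). The integral is n^(1 + 4/11) / (1 + 4/11) = n^((4+11)/11) / ((4+11)/11) = (11/15) · n^(15/11).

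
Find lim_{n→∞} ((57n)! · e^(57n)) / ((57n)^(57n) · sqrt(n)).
lim = sqrt(2π·57)

Stirling: (57n)! ~ sqrt(2π·57n) · (57n/e)^(57n). Hence
  (57n)! · e^(57n) / (57n)^(57n) ~ sqrt(2π·57n).
Dividing by sqrt(n): sqrt(2π·57n) / sqrt(n) = sqrt(2π·57) · n^((1−1)/2), so the limit is sqrt(2π·57).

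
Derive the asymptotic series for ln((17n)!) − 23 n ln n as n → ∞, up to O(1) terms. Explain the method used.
ln((17n)!) − 23 n ln n = −6 n ln n + 17(ln 17 − 1) n + (1/2) ln(2π·17n) + O(1/n)

Stirling: ln((17n)!) = 17n ln(17n) − 17n + (1/2) ln(2π·17n) + O(1/n).
Expand 17n ln(17n) = 17n (ln n + ln 17) = 17n ln n + 17n ln 17.
Subtract 23n ln n: leading term is (17 − 23) n ln n = −6 n ln n. The next term is 17n ln 17 − 17n = 17(ln 17 − 1) n. Then the (1/2) ln(2π·17n) correction.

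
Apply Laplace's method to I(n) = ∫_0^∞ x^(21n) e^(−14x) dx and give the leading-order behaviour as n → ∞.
I(n) ~ (sqrt(2π·21n) / 14) · (21n/(14e))^(21n)

Write the integrand as exp(21n ln x − 14x) and set f(x) = 21n ln x − 14x. Then f'(x) = 21n/x − 14 = 0 at x* = 21n/14, and f''(x*) = −21n/x*^2 = −14^2/(21n). Laplace's method (interior maximum) gives
  I(n) ~ e^(f(x*)) · sqrt(2π / |f''(x*)|)
        = exp(21n ln(21n/14) − 21n) · sqrt(2π · 21n / 14^2)
        = (21n/14)^(21n) e^(−21n) · sqrt(2π·21n) / 14
        = (sqrt(2π·21n) / 14) · (21n/(14e))^(21n).
This matches Γ(21n+1)/14^(21n+1) with Stirling applied to Γ.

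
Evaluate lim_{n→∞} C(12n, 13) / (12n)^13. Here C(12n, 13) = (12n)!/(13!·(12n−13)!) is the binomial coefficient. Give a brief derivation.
lim = 1/13! = 1/6227020800

With N = 12n → ∞: C(N, 13) / N^13 = [N(N−1)…(N−12)] / (13! · N^13) = (1/13!) · 1 · (1 − 1/(12n)) · … · (1 − 12/(12n)). Each factor → 1 as N → ∞, so the limit is 1/13! = 1/6227020800.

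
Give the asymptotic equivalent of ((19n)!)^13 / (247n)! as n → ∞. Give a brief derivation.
((19n)!)^13/(247n)! ~ ((2π·19n)^(12/2) / sqrt(13)) · 13^(−13·19n)  →  0

Write N = 19n. Stirling: N! ~ sqrt(2π N)(N/e)^N and (13N)! ~ sqrt(2π·13N)·(13N/e)^(13N).
  (N!)^13/(13N)! ~ (2π N)^(13/2) (N/e)^(13N) / [sqrt(2π·13N) (13N/e)^(13N)]
     = (2π N)^(13/2) / sqrt(2π·13N) · (N/(13N))^(13N)
     = (2π N)^((13−1)/2) / sqrt(13) · 13^(−13N).
Since 13^13 > 1, the factor 13^(−13N) decays exponentially, so the ratio → 0. Substituting N = 19n gives the stated form.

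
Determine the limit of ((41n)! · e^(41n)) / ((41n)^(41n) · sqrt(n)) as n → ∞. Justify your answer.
lim = sqrt(2π·41)

Stirling: (41n)! ~ sqrt(2π·41n) · (41n/e)^(41n). Hence
  (41n)! · e^(41n) / (41n)^(41n) ~ sqrt(2π·41n).
Dividing by sqrt(n): sqrt(2π·41n) / sqrt(n) = sqrt(2π·41) · n^((1−1)/2), so the limit is sqrt(2π·41).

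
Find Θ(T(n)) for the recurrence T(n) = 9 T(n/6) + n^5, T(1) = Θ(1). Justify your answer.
T(n) = Θ(n^5)

log_6 9 ≈ 1.226. f(n) = n^5 dominates n^(log_6 9) since 5 > 1.226, and the regularity condition a·f(n/b) = 9·(n/6)^5 = (9/7776)·n^5 ≤ c·f(n) holds with c = 9/7776 ≈ 0.00116 < 1. So this is Case 3: T(n) = Θ(f(n)) = Θ(n^5).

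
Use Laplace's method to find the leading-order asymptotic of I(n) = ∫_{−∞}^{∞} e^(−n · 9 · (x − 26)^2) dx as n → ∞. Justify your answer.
I(n) = sqrt(π/(9n))

Here φ(x) = 9 · (x − 26)^2 has its unique minimum at x* = 26 with φ(x*) = 0 and φ''(x*) = 18. Laplace's method gives
  I(n) ~ e^(−n φ(x*)) · sqrt(2π / (n · φ''(x*))) = sqrt(2π / (18n)) = sqrt(π/(9n)).
This is exact: substituting u = (x − 26)·sqrt(9n) gives I(n) = (1/sqrt(9n)) ∫_{−∞}^{∞} e^(−u^2) du = sqrt(π/(9n)).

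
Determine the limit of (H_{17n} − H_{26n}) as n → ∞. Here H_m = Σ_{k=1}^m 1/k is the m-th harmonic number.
lim = ln(17/26)

Euler-Maclaurin gives H_m = ln m + γ + 1/(2m) + O(1/m^2). The γ and O(1/m) terms cancel in the difference:
  H_{17n} − H_{26n} = ln(17n) − ln(26n) + O(1/n) = ln(17/26) + O(1/n).
Hence the limit is ln(17/26).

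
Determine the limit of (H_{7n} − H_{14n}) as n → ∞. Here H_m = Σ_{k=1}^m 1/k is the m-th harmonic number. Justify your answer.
lim = ln(7/14) = −ln 2

Euler-Maclaurin gives H_m = ln m + γ + 1/(2m) + O(1/m^2). The γ and O(1/m) terms cancel in the difference:
  H_{7n} − H_{14n} = ln(7n) − ln(14n) + O(1/n) = ln(7/14) + O(1/n).
Hence the limit is ln(7/14) = −ln 2.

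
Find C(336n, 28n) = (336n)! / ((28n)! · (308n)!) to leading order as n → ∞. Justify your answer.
C(336n, 28n) ~ (8916100448256/285311670611)^(28n) · sqrt(6/(11π·28n))

Write N = 28n. Apply Stirling to each factorial:
  (12N)! ~ sqrt(2π·12N) · (12N/e)^(12N),
  N! ~ sqrt(2π N) · (N/e)^N,
  (11N)! ~ sqrt(2π·11N) · (11N/e)^(11N).
The exponential factors combine to (12N)^(12N) / (N^N · (11N)^(11N)) = 12^(12N)/11^(11N) = (12^12/11^11)^N = (8916100448256/285311670611)^N.
The square-root prefactors combine to sqrt(2π·12N) / (sqrt(2π N)·sqrt(2π·11N)) = sqrt(12 / (2π·11·N)) = sqrt(6/(11π·28n)).
Substituting N = 28n: C(336n, 28n) ~ (8916100448256/285311670611)^(28n) · sqrt(6/(11π·28n)).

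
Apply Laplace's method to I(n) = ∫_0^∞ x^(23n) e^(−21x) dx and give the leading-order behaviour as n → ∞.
I(n) ~ (sqrt(2π·23n) / 21) · (23n/(21e))^(23n)

Write the integrand as exp(23n ln x − 21x) and set f(x) = 23n ln x − 21x. Then f'(x) = 23n/x − 21 = 0 at x* = 23n/21, and f''(x*) = −23n/x*^2 = −21^2/(23n). Laplace's method (interior maximum) gives
  I(n) ~ e^(f(x*)) · sqrt(2π / |f''(x*)|)
        = exp(23n ln(23n/21) − 23n) · sqrt(2π · 23n / 21^2)
        = (23n/21)^(23n) e^(−23n) · sqrt(2π·23n) / 21
        = (sqrt(2π·23n) / 21) · (23n/(21e))^(23n).
This matches Γ(23n+1)/21^(23n+1) with Stirling applied to Γ.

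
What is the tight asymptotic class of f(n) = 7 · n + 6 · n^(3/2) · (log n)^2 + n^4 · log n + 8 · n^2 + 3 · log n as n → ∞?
f(n) ∈ Θ(n^4 · log n)

Compare the terms by growth order. For large n, n^a · (log n)^b dominates n^a' · (log n)^b' iff a > a', or (a = a' and b > b'). Ranking the 5 terms shows the dominant one is n^4 · log n. Hence f(n) ∈ Θ(n^4 · log n).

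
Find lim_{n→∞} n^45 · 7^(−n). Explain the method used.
lim = 0

Exponentials with base > 1 dominate every fixed polynomial: for any fixed c, n^c / 7^n → 0 as n → ∞ (e.g. by the ratio test, or by writing 7^n = e^(n ln 7) and noting e^(n ln 7) / n^c → ∞). Hence n^45 · 7^(−n) = n^45 / 7^n → 0.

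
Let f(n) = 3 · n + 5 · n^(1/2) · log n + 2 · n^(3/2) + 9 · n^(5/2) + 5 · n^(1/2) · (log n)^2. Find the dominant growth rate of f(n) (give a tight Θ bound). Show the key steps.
f(n) ∈ Θ(n^(5/2))

Compare the terms by growth order. For large n, n^a · (log n)^b dominates n^a' · (log n)^b' iff a > a', or (a = a' and b > b'). Ranking the 5 terms shows the dominant one is 9 · n^(5/2). Hence f(n) ∈ Θ(n^(5/2)).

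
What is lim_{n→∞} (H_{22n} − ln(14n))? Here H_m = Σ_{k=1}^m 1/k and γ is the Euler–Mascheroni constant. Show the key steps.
lim = ln(11/7) + γ

By Euler-Maclaurin, H_m = ln m + γ + O(1/m). So
  H_{22n} − ln(14n) = ln(22n) + γ − ln(14n) + O(1/n)
                       = ln(22/14) + γ + O(1/n).
Hence the limit is ln(22/14) + γ (= ln(11/7)).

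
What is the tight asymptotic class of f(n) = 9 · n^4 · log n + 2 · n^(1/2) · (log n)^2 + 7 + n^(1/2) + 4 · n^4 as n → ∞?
f(n) ∈ Θ(n^4 · log n)

Compare the terms by growth order. For large n, n^a · (log n)^b dominates n^a' · (log n)^b' iff a > a', or (a = a' and b > b'). Ranking the 5 terms shows the dominant one is 9 · n^4 · log n. Hence f(n) ∈ Θ(n^4 · log n).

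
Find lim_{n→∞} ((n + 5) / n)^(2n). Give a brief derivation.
lim = e^10

Rewrite as (1 + 5/n)^(2n). By the standard limit (1 + x/n)^n → e^x, we have (1 + 5/n)^n → e^5, and raising to the 2nd power gives e^10.
More precisely, ln[(1 + 5/n)^(2n)] = 2n · ln(1 + 5/n) = 2n · (5/n + O(1/n^2)) = 10 + O(1/n) → 10.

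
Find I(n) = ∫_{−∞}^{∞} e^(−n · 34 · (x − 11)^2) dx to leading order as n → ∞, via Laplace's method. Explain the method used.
I(n) = sqrt(π/(34n))

Here φ(x) = 34 · (x − 11)^2 has its unique minimum at x* = 11 with φ(x*) = 0 and φ''(x*) = 68. Laplace's method gives
  I(n) ~ e^(−n φ(x*)) · sqrt(2π / (n · φ''(x*))) = sqrt(2π / (68n)) = sqrt(π/(34n)).
This is exact: substituting u = (x − 11)·sqrt(34n) gives I(n) = (1/sqrt(34n)) ∫_{−∞}^{∞} e^(−u^2) du = sqrt(π/(34n)).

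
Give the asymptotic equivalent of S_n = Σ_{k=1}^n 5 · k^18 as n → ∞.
S_n ~ 5 · n^19 / 19

By integral comparison (Euler-Maclaurin), Σ_{k=1}^n 5 · k^18 = 5 · ∫_0^n x^18 dx + O(n^18) = 5 · n^19/19 + O(n^18). (Equivalently, Faulhaber's formula gives the same leading term.)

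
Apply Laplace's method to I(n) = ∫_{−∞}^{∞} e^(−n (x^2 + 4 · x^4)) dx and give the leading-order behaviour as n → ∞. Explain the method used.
I(n) ~ sqrt(π/n)

φ(x) = x^2 + 4 · x^4 has its unique global minimum at x* = 0 (since φ'(x) = 2x + 16x^3 = 0 only at x = 0 for real x with both coefficients positive, and φ → ∞ as |x| → ∞). At x* = 0, φ(0) = 0 and φ''(0) = 2. Laplace's method then gives
  I(n) ~ sqrt(2π / (n · φ''(0))) · e^(−n φ(0)) = sqrt(2π / (2n)) = sqrt(π/n).
The 4 · x^4 term contributes only at subleading order (an O(1/n) relative correction).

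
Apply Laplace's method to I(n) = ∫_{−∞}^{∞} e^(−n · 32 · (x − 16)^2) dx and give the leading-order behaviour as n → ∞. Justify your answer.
I(n) = sqrt(π/(32n))

Here φ(x) = 32 · (x − 16)^2 has its unique minimum at x* = 16 with φ(x*) = 0 and φ''(x*) = 64. Laplace's method gives
  I(n) ~ e^(−n φ(x*)) · sqrt(2π / (n · φ''(x*))) = sqrt(2π / (64n)) = sqrt(π/(32n)).
This is exact: substituting u = (x − 16)·sqrt(32n) gives I(n) = (1/sqrt(32n)) ∫_{−∞}^{∞} e^(−u^2) du = sqrt(π/(32n)).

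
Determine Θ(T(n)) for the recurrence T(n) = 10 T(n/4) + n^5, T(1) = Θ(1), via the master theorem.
T(n) = Θ(n^5)

log_4 10 ≈ 1.661. f(n) = n^5 dominates n^(log_4 10) since 5 > 1.661, and the regularity condition a·f(n/b) = 10·(n/4)^5 = (10/1024)·n^5 ≤ c·f(n) holds with c = 10/1024 ≈ 0.00977 < 1. So this is Case 3: T(n) = Θ(f(n)) = Θ(n^5).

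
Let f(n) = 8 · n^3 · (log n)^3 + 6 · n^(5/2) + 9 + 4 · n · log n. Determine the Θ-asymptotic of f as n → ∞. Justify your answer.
f(n) ∈ Θ(n^3 · (log n)^3)

Compare the terms by growth order. For large n, n^a · (log n)^b dominates n^a' · (log n)^b' iff a > a', or (a = a' and b > b'). Ranking the 4 terms shows the dominant one is 8 · n^3 · (log n)^3. Hence f(n) ∈ Θ(n^3 · (log n)^3).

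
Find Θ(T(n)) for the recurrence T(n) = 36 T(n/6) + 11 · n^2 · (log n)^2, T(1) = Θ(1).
T(n) = Θ(n^2 · (log n)^3)

Here log_6 36 = 2 and f(n) = 11 · n^2 · (log n)^2 = Θ(n^(log_6 36) · (log n)^2). This is the extended Case 2 of the master theorem (f matches the critical exponent up to log factors), giving T(n) = Θ(n^(log_6 36) · (log n)^(2+1)) = Θ(n^2 · (log n)^3).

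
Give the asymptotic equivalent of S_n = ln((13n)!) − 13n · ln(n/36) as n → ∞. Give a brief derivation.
S_n ~ 13n · (ln 468 − 1) + O(ln n)

Stirling: ln((13n)!) = 13n ln(13n) − 13n + O(ln n).
  S_n = 13n ln(13n) − 13n − 13n ln(n/36) + O(ln n)
      = 13n ln(13n) − 13n ln n + 13n ln 36 − 13n + O(ln n)
      = 13n ln 13 + 13n ln 36 − 13n + O(ln n)
      = 13n (ln 468 − 1) + O(ln n).
Numerically ln(468) − 1 ≈ 5.1485.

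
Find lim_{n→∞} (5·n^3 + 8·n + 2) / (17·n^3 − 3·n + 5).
lim = 5/17

For large n the leading n^3 terms dominate both numerator and denominator. Dividing top and bottom by n^3, every other term tends to 0, leaving 5/17.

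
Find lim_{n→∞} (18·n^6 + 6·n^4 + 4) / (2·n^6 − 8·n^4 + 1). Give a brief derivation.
lim = 18/2 = 9

For large n the leading n^6 terms dominate both numerator and denominator. Dividing top and bottom by n^6, every other term tends to 0, leaving 18/2 = 9.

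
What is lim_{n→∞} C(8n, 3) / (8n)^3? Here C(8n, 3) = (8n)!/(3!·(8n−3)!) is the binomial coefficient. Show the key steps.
lim = 1/3! = 1/6

With N = 8n → ∞: C(N, 3) / N^3 = [N(N−1)…(N−2)] / (3! · N^3) = (1/3!) · 1 · (1 − 1/(8n)) · (1 − 2/(8n)). Each factor → 1 as N → ∞, so the limit is 1/3! = 1/6.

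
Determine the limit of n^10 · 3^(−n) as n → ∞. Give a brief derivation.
lim = 0

Exponentials with base > 1 dominate every fixed polynomial: for any fixed c, n^c / 3^n → 0 as n → ∞ (e.g. by the ratio test, or by writing 3^n = e^(n ln 3) and noting e^(n ln 3) / n^c → ∞). Hence n^10 · 3^(−n) = n^10 / 3^n → 0.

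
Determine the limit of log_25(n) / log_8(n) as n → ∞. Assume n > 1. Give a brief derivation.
lim = ln(8) / ln(25) = log_25(8)

Change of base: log_25(n) = ln n / ln 25 and log_8(n) = ln n / ln 8. The ratio is (ln n / ln 25) · (ln 8 / ln n) = ln 8 / ln 25, a constant independent of n. So the limit is ln 8 / ln 25 = log_25(8).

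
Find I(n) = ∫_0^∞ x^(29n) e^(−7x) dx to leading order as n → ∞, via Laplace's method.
I(n) ~ (sqrt(2π·29n) / 7) · (29n/(7e))^(29n)

Write the integrand as exp(29n ln x − 7x) and set f(x) = 29n ln x − 7x. Then f'(x) = 29n/x − 7 = 0 at x* = 29n/7, and f''(x*) = −29n/x*^2 = −7^2/(29n). Laplace's method (interior maximum) gives
  I(n) ~ e^(f(x*)) · sqrt(2π / |f''(x*)|)
        = exp(29n ln(29n/7) − 29n) · sqrt(2π · 29n / 7^2)
        = (29n/7)^(29n) e^(−29n) · sqrt(2π·29n) / 7
        = (sqrt(2π·29n) / 7) · (29n/(7e))^(29n).
This matches Γ(29n+1)/7^(29n+1) with Stirling applied to Γ.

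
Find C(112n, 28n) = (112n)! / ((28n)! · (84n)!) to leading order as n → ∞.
C(112n, 28n) ~ (256/27)^(28n) · sqrt(2/(3π·28n))

Write N = 28n. Apply Stirling to each factorial:
  (4N)! ~ sqrt(2π·4N) · (4N/e)^(4N),
  N! ~ sqrt(2π N) · (N/e)^N,
  (3N)! ~ sqrt(2π·3N) · (3N/e)^(3N).
The exponential factors combine to (4N)^(4N) / (N^N · (3N)^(3N)) = 4^(4N)/3^(3N) = (4^4/3^3)^N = (256/27)^N.
The square-root prefactors combine to sqrt(2π·4N) / (sqrt(2π N)·sqrt(2π·3N)) = sqrt(4 / (2π·3·N)) = sqrt(2/(3π·28n)).
Substituting N = 28n: C(112n, 28n) ~ (256/27)^(28n) · sqrt(2/(3π·28n)).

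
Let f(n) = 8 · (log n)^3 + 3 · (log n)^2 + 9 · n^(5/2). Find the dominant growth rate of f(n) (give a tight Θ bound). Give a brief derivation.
f(n) ∈ Θ(n^(5/2))

Compare the terms by growth order. For large n, n^a · (log n)^b dominates n^a' · (log n)^b' iff a > a', or (a = a' and b > b'). Ranking the 3 terms shows the dominant one is 9 · n^(5/2). Hence f(n) ∈ Θ(n^(5/2)).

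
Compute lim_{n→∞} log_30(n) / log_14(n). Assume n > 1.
lim = ln(14) / ln(30) = log_30(14)

Change of base: log_30(n) = ln n / ln 30 and log_14(n) = ln n / ln 14. The ratio is (ln n / ln 30) · (ln 14 / ln n) = ln 14 / ln 30, a constant independent of n. So the limit is ln 14 / ln 30 = log_30(14).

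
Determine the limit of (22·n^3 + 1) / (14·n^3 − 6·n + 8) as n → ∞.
lim = 22/14 = 11/7

For large n the leading n^3 terms dominate both numerator and denominator. Dividing top and bottom by n^3, every other term tends to 0, leaving 22/14 = 11/7.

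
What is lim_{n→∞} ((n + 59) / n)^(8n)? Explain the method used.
lim = e^472

Rewrite as (1 + 59/n)^(8n). By the standard limit (1 + x/n)^n → e^x, we have (1 + 59/n)^n → e^59, and raising to the 8th power gives e^472.
More precisely, ln[(1 + 59/n)^(8n)] = 8n · ln(1 + 59/n) = 8n · (59/n + O(1/n^2)) = 472 + O(1/n) → 472.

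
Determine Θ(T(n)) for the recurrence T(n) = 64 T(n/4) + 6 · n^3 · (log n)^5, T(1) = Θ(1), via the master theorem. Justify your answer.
T(n) = Θ(n^3 · (log n)^6)

Here log_4 64 = 3 and f(n) = 6 · n^3 · (log n)^5 = Θ(n^(log_4 64) · (log n)^5). This is the extended Case 2 of the master theorem (f matches the critical exponent up to log factors), giving T(n) = Θ(n^(log_4 64) · (log n)^(5+1)) = Θ(n^3 · (log n)^6).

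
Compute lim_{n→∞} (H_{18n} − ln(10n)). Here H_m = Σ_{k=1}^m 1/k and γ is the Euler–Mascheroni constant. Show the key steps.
lim = ln(9/5) + γ

By Euler-Maclaurin, H_m = ln m + γ + O(1/m). So
  H_{18n} − ln(10n) = ln(18n) + γ − ln(10n) + O(1/n)
                       = ln(18/10) + γ + O(1/n).
Hence the limit is ln(18/10) + γ (= ln(9/5)).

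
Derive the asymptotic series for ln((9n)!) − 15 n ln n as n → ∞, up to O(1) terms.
ln((9n)!) − 15 n ln n = −6 n ln n + 9(ln 9 − 1) n + (1/2) ln(2π·9n) + O(1/n)

Stirling: ln((9n)!) = 9n ln(9n) − 9n + (1/2) ln(2π·9n) + O(1/n).
Expand 9n ln(9n) = 9n (ln n + ln 9) = 9n ln n + 9n ln 9.
Subtract 15n ln n: leading term is (9 − 15) n ln n = −6 n ln n. The next term is 9n ln 9 − 9n = 9(ln 9 − 1) n. Then the (1/2) ln(2π·9n) correction.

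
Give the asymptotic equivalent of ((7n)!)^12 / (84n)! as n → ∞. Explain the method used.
((7n)!)^12/(84n)! ~ ((2π·7n)^(11/2) / sqrt(12)) · 12^(−12·7n)  →  0

Write N = 7n. Stirling: N! ~ sqrt(2π N)(N/e)^N and (12N)! ~ sqrt(2π·12N)·(12N/e)^(12N).
  (N!)^12/(12N)! ~ (2π N)^(12/2) (N/e)^(12N) / [sqrt(2π·12N) (12N/e)^(12N)]
     = (2π N)^(12/2) / sqrt(2π·12N) · (N/(12N))^(12N)
     = (2π N)^((12−1)/2) / sqrt(12) · 12^(−12N).
Since 12^12 > 1, the factor 12^(−12N) decays exponentially, so the ratio → 0. Substituting N = 7n gives the stated form.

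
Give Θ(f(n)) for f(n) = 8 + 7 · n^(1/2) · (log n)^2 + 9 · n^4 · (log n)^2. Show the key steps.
f(n) ∈ Θ(n^4 · (log n)^2)

Compare the terms by growth order. For large n, n^a · (log n)^b dominates n^a' · (log n)^b' iff a > a', or (a = a' and b > b'). Ranking the 3 terms shows the dominant one is 9 · n^4 · (log n)^2. Hence f(n) ∈ Θ(n^4 · (log n)^2).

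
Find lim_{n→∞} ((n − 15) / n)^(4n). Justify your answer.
lim = e^(−60)

Rewrite as (1 − 15/n)^(4n). By the standard limit (1 + x/n)^n → e^x, we have (1 − 15/n)^n → e^(−15), and raising to the 4th power gives e^(−60).
More precisely, ln[(1 − 15/n)^(4n)] = 4n · ln(1 − 15/n) = 4n · (-15/n + O(1/n^2)) = -60 + O(1/n) → -60.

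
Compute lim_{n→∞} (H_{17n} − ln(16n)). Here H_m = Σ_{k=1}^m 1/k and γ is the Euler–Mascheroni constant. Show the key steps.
lim = ln(17/16) + γ

By Euler-Maclaurin, H_m = ln m + γ + O(1/m). So
  H_{17n} − ln(16n) = ln(17n) + γ − ln(16n) + O(1/n)
                       = ln(17/16) + γ + O(1/n).
Hence the limit is ln(17/16) + γ.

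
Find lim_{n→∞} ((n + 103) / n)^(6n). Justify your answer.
lim = e^618

Rewrite as (1 + 103/n)^(6n). By the standard limit (1 + x/n)^n → e^x, we have (1 + 103/n)^n → e^103, and raising to the 6th power gives e^618.
More precisely, ln[(1 + 103/n)^(6n)] = 6n · ln(1 + 103/n) = 6n · (103/n + O(1/n^2)) = 618 + O(1/n) → 618.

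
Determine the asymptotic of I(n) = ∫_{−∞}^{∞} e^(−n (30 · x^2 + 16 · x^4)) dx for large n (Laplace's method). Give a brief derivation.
I(n) ~ sqrt(π/(30n))

φ(x) = 30 · x^2 + 16 · x^4 has its unique global minimum at x* = 0 (since φ'(x) = 60x + 64x^3 = 0 only at x = 0 for real x with both coefficients positive, and φ → ∞ as |x| → ∞). At x* = 0, φ(0) = 0 and φ''(0) = 60. Laplace's method then gives
  I(n) ~ sqrt(2π / (n · φ''(0))) · e^(−n φ(0)) = sqrt(2π / (60n)) = sqrt(π/(30n)).
The 16 · x^4 term contributes only at subleading order (an O(1/n) relative correction).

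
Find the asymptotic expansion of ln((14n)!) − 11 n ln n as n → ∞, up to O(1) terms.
ln((14n)!) − 11 n ln n = 3 n ln n + 14(ln 14 − 1) n + (1/2) ln(2π·14n) + O(1/n)

Stirling: ln((14n)!) = 14n ln(14n) − 14n + (1/2) ln(2π·14n) + O(1/n).
Expand 14n ln(14n) = 14n (ln n + ln 14) = 14n ln n + 14n ln 14.
Subtract 11n ln n: leading term is (14 − 11) n ln n = 3 n ln n. The next term is 14n ln 14 − 14n = 14(ln 14 − 1) n. Then the (1/2) ln(2π·14n) correction.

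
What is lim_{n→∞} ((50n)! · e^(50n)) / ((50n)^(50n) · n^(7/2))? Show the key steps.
lim = 0

Stirling: (50n)! ~ sqrt(2π·50n) · (50n/e)^(50n). Hence
  (50n)! · e^(50n) / (50n)^(50n) ~ sqrt(2π·50n).
Dividing by n^(7/2): sqrt(2π·50n) / n^(7/2) = sqrt(2π·50) · n^((1−7)/2), so the expression behaves like sqrt(2π·50) · n^((1−7)/2) → 0.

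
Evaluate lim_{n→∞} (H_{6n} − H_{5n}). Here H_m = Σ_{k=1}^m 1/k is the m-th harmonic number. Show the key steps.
lim = ln(6/5)

Euler-Maclaurin gives H_m = ln m + γ + 1/(2m) + O(1/m^2). The γ and O(1/m) terms cancel in the difference:
  H_{6n} − H_{5n} = ln(6n) − ln(5n) + O(1/n) = ln(6/5) + O(1/n).
Hence the limit is ln(6/5).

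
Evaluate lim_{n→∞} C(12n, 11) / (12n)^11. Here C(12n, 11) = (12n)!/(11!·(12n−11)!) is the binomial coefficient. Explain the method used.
lim = 1/11! = 1/39916800

With N = 12n → ∞: C(N, 11) / N^11 = [N(N−1)…(N−10)] / (11! · N^11) = (1/11!) · 1 · (1 − 1/(12n)) · … · (1 − 10/(12n)). Each factor → 1 as N → ∞, so the limit is 1/11! = 1/39916800.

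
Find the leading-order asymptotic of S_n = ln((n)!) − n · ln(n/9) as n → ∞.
S_n ~ n · (ln 9 − 1) + O(ln n)

Stirling: ln((n)!) = n ln(n) − n + O(ln n).
  S_n = n ln(n) − n − n ln(n/9) + O(ln n)
      = n ln(n) − n ln n + n ln 9 − n + O(ln n)
      = n ln 9 − n + O(ln n)
      = n (ln 9 − 1) + O(ln n).
Numerically ln(9) − 1 ≈ 1.1972.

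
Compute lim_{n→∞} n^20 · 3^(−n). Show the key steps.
lim = 0

Exponentials with base > 1 dominate every fixed polynomial: for any fixed c, n^c / 3^n → 0 as n → ∞ (e.g. by the ratio test, or by writing 3^n = e^(n ln 3) and noting e^(n ln 3) / n^c → ∞). Hence n^20 · 3^(−n) = n^20 / 3^n → 0.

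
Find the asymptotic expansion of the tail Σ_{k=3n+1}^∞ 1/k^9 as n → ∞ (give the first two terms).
Σ_{k>3n} 1/k^9 = 1/(8 · (3n)^8) − 1/(2 · (3n)^9) + O(1/(3n)^10)

Compare to the integral: ∫_{3n}^∞ x^(−9) dx = [−x^(−8)/8]_{3n}^∞ = 1/((9−1)·(3n)^8). The Euler-Maclaurin correction adds −f(3n)/2 = −1/(2·(3n)^9). Euler-Maclaurin then gives
  Σ_{k>3n} 1/k^9 = ∫_{3n}^∞ dx/x^9 − 1/(2·(3n)^9) + O(1/(3n)^10).
(Equivalently this is ζ(9) − Σ_{k≤3n} 1/k^9.)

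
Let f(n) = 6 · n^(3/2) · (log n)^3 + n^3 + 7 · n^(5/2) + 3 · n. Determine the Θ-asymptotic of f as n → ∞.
f(n) ∈ Θ(n^3)

Compare the terms by growth order. For large n, n^a · (log n)^b dominates n^a' · (log n)^b' iff a > a', or (a = a' and b > b'). Ranking the 4 terms shows the dominant one is n^3. Hence f(n) ∈ Θ(n^3).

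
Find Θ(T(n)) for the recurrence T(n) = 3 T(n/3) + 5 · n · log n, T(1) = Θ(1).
T(n) = Θ(n · (log n)^2)

Here log_3 3 = 1 and f(n) = 5 · n · log n = Θ(n^(log_3 3) · (log n)^1). This is the extended Case 2 of the master theorem (f matches the critical exponent up to log factors), giving T(n) = Θ(n^(log_3 3) · (log n)^(1+1)) = Θ(n · (log n)^2).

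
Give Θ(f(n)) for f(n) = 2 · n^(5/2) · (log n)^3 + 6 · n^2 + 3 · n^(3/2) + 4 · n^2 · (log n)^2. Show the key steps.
f(n) ∈ Θ(n^(5/2) · (log n)^3)

Compare the terms by growth order. For large n, n^a · (log n)^b dominates n^a' · (log n)^b' iff a > a', or (a = a' and b > b'). Ranking the 4 terms shows the dominant one is 2 · n^(5/2) · (log n)^3. Hence f(n) ∈ Θ(n^(5/2) · (log n)^3).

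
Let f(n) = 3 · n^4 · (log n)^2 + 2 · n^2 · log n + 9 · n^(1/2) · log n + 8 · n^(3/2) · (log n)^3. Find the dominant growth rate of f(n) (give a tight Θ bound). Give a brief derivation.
f(n) ∈ Θ(n^4 · (log n)^2)

Compare the terms by growth order. For large n, n^a · (log n)^b dominates n^a' · (log n)^b' iff a > a', or (a = a' and b > b'). Ranking the 4 terms shows the dominant one is 3 · n^4 · (log n)^2. Hence f(n) ∈ Θ(n^4 · (log n)^2).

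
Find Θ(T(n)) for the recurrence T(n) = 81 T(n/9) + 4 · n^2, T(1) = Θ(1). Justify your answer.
T(n) = Θ(n^2 log n)

log_9 81 = 2, and f(n) = 4 · n^2 = Θ(n^(log_9 81)). This is Case 2 of the master theorem: T(n) = Θ(f(n) · log n) = Θ(n^2 log n).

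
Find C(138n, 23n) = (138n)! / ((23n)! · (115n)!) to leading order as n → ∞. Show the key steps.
C(138n, 23n) ~ (46656/3125)^(23n) · sqrt(3/(5π·23n))

Write N = 23n. Apply Stirling to each factorial:
  (6N)! ~ sqrt(2π·6N) · (6N/e)^(6N),
  N! ~ sqrt(2π N) · (N/e)^N,
  (5N)! ~ sqrt(2π·5N) · (5N/e)^(5N).
The exponential factors combine to (6N)^(6N) / (N^N · (5N)^(5N)) = 6^(6N)/5^(5N) = (6^6/5^5)^N = (46656/3125)^N.
The square-root prefactors combine to sqrt(2π·6N) / (sqrt(2π N)·sqrt(2π·5N)) = sqrt(6 / (2π·5·N)) = sqrt(3/(5π·23n)).
Substituting N = 23n: C(138n, 23n) ~ (46656/3125)^(23n) · sqrt(3/(5π·23n)).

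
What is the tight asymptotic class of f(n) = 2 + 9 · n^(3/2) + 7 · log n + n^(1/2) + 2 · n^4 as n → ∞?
f(n) ∈ Θ(n^4)

Compare the terms by growth order. For large n, n^a · (log n)^b dominates n^a' · (log n)^b' iff a > a', or (a = a' and b > b'). Ranking the 5 terms shows the dominant one is 2 · n^4. Hence f(n) ∈ Θ(n^4).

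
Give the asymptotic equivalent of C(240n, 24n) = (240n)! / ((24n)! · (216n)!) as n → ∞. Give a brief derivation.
C(240n, 24n) ~ (10000000000/387420489)^(24n) · sqrt(5/(9π·24n))

Write N = 24n. Apply Stirling to each factorial:
  (10N)! ~ sqrt(2π·10N) · (10N/e)^(10N),
  N! ~ sqrt(2π N) · (N/e)^N,
  (9N)! ~ sqrt(2π·9N) · (9N/e)^(9N).
The exponential factors combine to (10N)^(10N) / (N^N · (9N)^(9N)) = 10^(10N)/9^(9N) = (10^10/9^9)^N = (10000000000/387420489)^N.
The square-root prefactors combine to sqrt(2π·10N) / (sqrt(2π N)·sqrt(2π·9N)) = sqrt(10 / (2π·9·N)) = sqrt(5/(9π·24n)).
Substituting N = 24n: C(240n, 24n) ~ (10000000000/387420489)^(24n) · sqrt(5/(9π·24n)).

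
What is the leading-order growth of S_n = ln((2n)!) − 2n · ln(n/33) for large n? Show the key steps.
S_n ~ 2n · (ln 66 − 1) + O(ln n)

Stirling: ln((2n)!) = 2n ln(2n) − 2n + O(ln n).
  S_n = 2n ln(2n) − 2n − 2n ln(n/33) + O(ln n)
      = 2n ln(2n) − 2n ln n + 2n ln 33 − 2n + O(ln n)
      = 2n ln 2 + 2n ln 33 − 2n + O(ln n)
      = 2n (ln 66 − 1) + O(ln n).
Numerically ln(66) − 1 ≈ 3.1897.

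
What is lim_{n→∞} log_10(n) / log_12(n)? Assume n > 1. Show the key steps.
lim = ln(12) / ln(10) = log_10(12)

Change of base: log_10(n) = ln n / ln 10 and log_12(n) = ln n / ln 12. The ratio is (ln n / ln 10) · (ln 12 / ln n) = ln 12 / ln 10, a constant independent of n. So the limit is ln 12 / ln 10 = log_10(12).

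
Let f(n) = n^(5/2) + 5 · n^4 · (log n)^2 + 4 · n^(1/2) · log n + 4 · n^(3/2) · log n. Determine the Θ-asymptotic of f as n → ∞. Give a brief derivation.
f(n) ∈ Θ(n^4 · (log n)^2)

Compare the terms by growth order. For large n, n^a · (log n)^b dominates n^a' · (log n)^b' iff a > a', or (a = a' and b > b'). Ranking the 4 terms shows the dominant one is 5 · n^4 · (log n)^2. Hence f(n) ∈ Θ(n^4 · (log n)^2).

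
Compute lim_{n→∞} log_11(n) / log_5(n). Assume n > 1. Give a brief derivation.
lim = ln(5) / ln(11) = log_11(5)

Change of base: log_11(n) = ln n / ln 11 and log_5(n) = ln n / ln 5. The ratio is (ln n / ln 11) · (ln 5 / ln n) = ln 5 / ln 11, a constant independent of n. So the limit is ln 5 / ln 11 = log_11(5).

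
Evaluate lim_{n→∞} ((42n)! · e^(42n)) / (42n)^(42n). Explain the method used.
lim = ∞

Stirling: (42n)! ~ sqrt(2π·42n) · (42n/e)^(42n). Hence
  (42n)! · e^(42n) / (42n)^(42n) ~ sqrt(2π·42n) = sqrt(2π·42) · sqrt(n) → ∞.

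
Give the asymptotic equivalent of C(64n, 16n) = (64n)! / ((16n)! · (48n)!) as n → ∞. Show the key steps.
C(64n, 16n) ~ (256/27)^(16n) · sqrt(2/(3π·16n))

Write N = 16n. Apply Stirling to each factorial:
  (4N)! ~ sqrt(2π·4N) · (4N/e)^(4N),
  N! ~ sqrt(2π N) · (N/e)^N,
  (3N)! ~ sqrt(2π·3N) · (3N/e)^(3N).
The exponential factors combine to (4N)^(4N) / (N^N · (3N)^(3N)) = 4^(4N)/3^(3N) = (4^4/3^3)^N = (256/27)^N.
The square-root prefactors combine to sqrt(2π·4N) / (sqrt(2π N)·sqrt(2π·3N)) = sqrt(4 / (2π·3·N)) = sqrt(2/(3π·16n)).
Substituting N = 16n: C(64n, 16n) ~ (256/27)^(16n) · sqrt(2/(3π·16n)).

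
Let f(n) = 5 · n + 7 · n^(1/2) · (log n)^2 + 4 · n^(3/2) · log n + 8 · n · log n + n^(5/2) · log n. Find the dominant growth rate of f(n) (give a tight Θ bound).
f(n) ∈ Θ(n^(5/2) · log n)

Compare the terms by growth order. For large n, n^a · (log n)^b dominates n^a' · (log n)^b' iff a > a', or (a = a' and b > b'). Ranking the 5 terms shows the dominant one is n^(5/2) · log n. Hence f(n) ∈ Θ(n^(5/2) · log n).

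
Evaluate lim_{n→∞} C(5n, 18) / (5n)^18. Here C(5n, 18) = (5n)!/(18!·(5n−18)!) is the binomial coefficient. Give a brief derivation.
lim = 1/18! = 1/6402373705728000

With N = 5n → ∞: C(N, 18) / N^18 = [N(N−1)…(N−17)] / (18! · N^18) = (1/18!) · 1 · (1 − 1/(5n)) · … · (1 − 17/(5n)). Each factor → 1 as N → ∞, so the limit is 1/18! = 1/6402373705728000.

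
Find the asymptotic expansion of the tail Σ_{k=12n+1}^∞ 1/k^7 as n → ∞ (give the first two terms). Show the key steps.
Σ_{k>12n} 1/k^7 = 1/(6 · (12n)^6) − 1/(2 · (12n)^7) + O(1/(12n)^8)

Compare to the integral: ∫_{12n}^∞ x^(−7) dx = [−x^(−6)/6]_{12n}^∞ = 1/((7−1)·(12n)^6). The Euler-Maclaurin correction adds −f(12n)/2 = −1/(2·(12n)^7). Euler-Maclaurin then gives
  Σ_{k>12n} 1/k^7 = ∫_{12n}^∞ dx/x^7 − 1/(2·(12n)^7) + O(1/(12n)^8).
(Equivalently this is ζ(7) − Σ_{k≤12n} 1/k^7.)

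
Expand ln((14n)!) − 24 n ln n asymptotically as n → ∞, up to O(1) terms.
ln((14n)!) − 24 n ln n = −10 n ln n + 14(ln 14 − 1) n + (1/2) ln(2π·14n) + O(1/n)

Stirling: ln((14n)!) = 14n ln(14n) − 14n + (1/2) ln(2π·14n) + O(1/n).
Expand 14n ln(14n) = 14n (ln n + ln 14) = 14n ln n + 14n ln 14.
Subtract 24n ln n: leading term is (14 − 24) n ln n = −10 n ln n. The next term is 14n ln 14 − 14n = 14(ln 14 − 1) n. Then the (1/2) ln(2π·14n) correction.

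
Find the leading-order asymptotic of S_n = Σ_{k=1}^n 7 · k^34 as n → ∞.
S_n ~ n^35 / 5

By integral comparison (Euler-Maclaurin), Σ_{k=1}^n 7 · k^34 = 7 · ∫_0^n x^34 dx + O(n^34) = 7 · n^35/35 = n^35 / 5 + O(n^34). (Equivalently, Faulhaber's formula gives the same leading term.)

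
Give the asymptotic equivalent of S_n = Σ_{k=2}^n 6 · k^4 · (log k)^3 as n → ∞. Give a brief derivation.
S_n ~ 6 · n^5 · (log n)^3 / 5

By integral comparison, S_n = ∫_1^n 6 · x^4 · (log x)^3 dx + O(n^4 · (log n)^3). For the integral, the leading term of ∫_1^n x^4 (log x)^3 dx is n^5/5 · (log n)^3 (by repeated integration by parts; each step lowers the log-exponent and produces a relatively O(1/log n) correction). Hence S_n ~ 6 · n^5 · (log n)^3 / 5.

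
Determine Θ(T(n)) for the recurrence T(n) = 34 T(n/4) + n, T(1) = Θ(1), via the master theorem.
T(n) = Θ(n^(log_4 34))

Master theorem: compare f(n) = n to n^(log_4 34) where log_4 34 ≈ 2.544. Since 1 < log_4 34, we have f(n) = O(n^(log_4 34 − ε)) for some ε > 0 — Case 1. Hence T(n) = Θ(n^(log_4 34)).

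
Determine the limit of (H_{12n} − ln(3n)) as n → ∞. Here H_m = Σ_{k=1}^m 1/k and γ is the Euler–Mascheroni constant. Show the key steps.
lim = ln 4 + γ

By Euler-Maclaurin, H_m = ln m + γ + O(1/m). So
  H_{12n} − ln(3n) = ln(12n) + γ − ln(3n) + O(1/n)
                       = ln(12/3) + γ + O(1/n).
Hence the limit is ln(12/3) + γ (= ln 4).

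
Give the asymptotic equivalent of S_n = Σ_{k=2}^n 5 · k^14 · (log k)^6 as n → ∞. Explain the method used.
S_n ~ n^15 · (log n)^6 / 3

By integral comparison, S_n = ∫_1^n 5 · x^14 · (log x)^6 dx + O(n^14 · (log n)^6). For the integral, the leading term of ∫_1^n x^14 (log x)^6 dx is n^15/15 · (log n)^6 (by repeated integration by parts; each step lowers the log-exponent and produces a relatively O(1/log n) correction). Hence S_n ~ n^15 · (log n)^6 / 3.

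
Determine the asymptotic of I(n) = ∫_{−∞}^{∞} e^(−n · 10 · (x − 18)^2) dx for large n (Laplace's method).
I(n) = sqrt(π/(10n))

Here φ(x) = 10 · (x − 18)^2 has its unique minimum at x* = 18 with φ(x*) = 0 and φ''(x*) = 20. Laplace's method gives
  I(n) ~ e^(−n φ(x*)) · sqrt(2π / (n · φ''(x*))) = sqrt(2π / (20n)) = sqrt(π/(10n)).
This is exact: substituting u = (x − 18)·sqrt(10n) gives I(n) = (1/sqrt(10n)) ∫_{−∞}^{∞} e^(−u^2) du = sqrt(π/(10n)).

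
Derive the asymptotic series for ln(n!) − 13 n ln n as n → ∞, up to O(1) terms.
ln(n!) − 13 n ln n = −12 n ln n − n + (1/2) ln(2π n) + O(1/n)

Stirling: ln((n)!) = n ln(n) − n + (1/2) ln(2π·n) + O(1/n).
Here n ln(n) = n ln n.
Subtract 13n ln n: leading term is (1 − 13) n ln n = −12 n ln n. The next term is −n. Then the (1/2) ln(2π·n) correction.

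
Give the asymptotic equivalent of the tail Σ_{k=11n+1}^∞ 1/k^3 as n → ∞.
Σ_{k>11n} 1/k^3 ~ 1/(2 · (11n)^2)

Compare to the integral: ∫_{11n}^∞ x^(−3) dx = [−x^(−2)/2]_{11n}^∞ = 1/((3−1)·(11n)^2). Euler-Maclaurin then gives
  Σ_{k>11n} 1/k^3 = ∫_{11n}^∞ dx/x^3 − 1/(2·(11n)^3) + O(1/(11n)^4).
(Equivalently this is ζ(3) − Σ_{k≤11n} 1/k^3.)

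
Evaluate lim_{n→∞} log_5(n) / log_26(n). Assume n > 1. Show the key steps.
lim = ln(26) / ln(5) = log_5(26)

Change of base: log_5(n) = ln n / ln 5 and log_26(n) = ln n / ln 26. The ratio is (ln n / ln 5) · (ln 26 / ln n) = ln 26 / ln 5, a constant independent of n. So the limit is ln 26 / ln 5 = log_5(26).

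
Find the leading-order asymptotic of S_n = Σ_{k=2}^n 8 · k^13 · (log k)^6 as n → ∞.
S_n ~ 4 · n^14 · (log n)^6 / 7

By integral comparison, S_n = ∫_1^n 8 · x^13 · (log x)^6 dx + O(n^13 · (log n)^6). For the integral, the leading term of ∫_1^n x^13 (log x)^6 dx is n^14/14 · (log n)^6 (by repeated integration by parts; each step lowers the log-exponent and produces a relatively O(1/log n) correction). Hence S_n ~ 4 · n^14 · (log n)^6 / 7.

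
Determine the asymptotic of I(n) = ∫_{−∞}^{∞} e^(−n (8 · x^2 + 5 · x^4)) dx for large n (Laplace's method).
I(n) ~ sqrt(π/(8n))

φ(x) = 8 · x^2 + 5 · x^4 has its unique global minimum at x* = 0 (since φ'(x) = 16x + 20x^3 = 0 only at x = 0 for real x with both coefficients positive, and φ → ∞ as |x| → ∞). At x* = 0, φ(0) = 0 and φ''(0) = 16. Laplace's method then gives
  I(n) ~ sqrt(2π / (n · φ''(0))) · e^(−n φ(0)) = sqrt(2π / (16n)) = sqrt(π/(8n)).
The 5 · x^4 term contributes only at subleading order (an O(1/n) relative correction).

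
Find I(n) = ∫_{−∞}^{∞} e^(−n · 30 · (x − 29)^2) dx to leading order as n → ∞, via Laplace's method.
I(n) = sqrt(π/(30n))

Here φ(x) = 30 · (x − 29)^2 has its unique minimum at x* = 29 with φ(x*) = 0 and φ''(x*) = 60. Laplace's method gives
  I(n) ~ e^(−n φ(x*)) · sqrt(2π / (n · φ''(x*))) = sqrt(2π / (60n)) = sqrt(π/(30n)).
This is exact: substituting u = (x − 29)·sqrt(30n) gives I(n) = (1/sqrt(30n)) ∫_{−∞}^{∞} e^(−u^2) du = sqrt(π/(30n)).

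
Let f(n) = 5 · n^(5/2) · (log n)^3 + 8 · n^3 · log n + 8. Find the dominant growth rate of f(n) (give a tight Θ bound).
f(n) ∈ Θ(n^3 · log n)

Compare the terms by growth order. For large n, n^a · (log n)^b dominates n^a' · (log n)^b' iff a > a', or (a = a' and b > b'). Ranking the 3 terms shows the dominant one is 8 · n^3 · log n. Hence f(n) ∈ Θ(n^3 · log n).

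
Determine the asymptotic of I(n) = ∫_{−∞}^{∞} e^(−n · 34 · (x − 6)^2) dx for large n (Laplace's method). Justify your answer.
I(n) = sqrt(π/(34n))

Here φ(x) = 34 · (x − 6)^2 has its unique minimum at x* = 6 with φ(x*) = 0 and φ''(x*) = 68. Laplace's method gives
  I(n) ~ e^(−n φ(x*)) · sqrt(2π / (n · φ''(x*))) = sqrt(2π / (68n)) = sqrt(π/(34n)).
This is exact: substituting u = (x − 6)·sqrt(34n) gives I(n) = (1/sqrt(34n)) ∫_{−∞}^{∞} e^(−u^2) du = sqrt(π/(34n)).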